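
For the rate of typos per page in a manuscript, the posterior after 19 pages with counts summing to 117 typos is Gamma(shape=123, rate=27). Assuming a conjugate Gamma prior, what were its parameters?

Gamma(shape=6, rate=8)

A Gamma(α, β) prior (rate parametrization) on a Poisson rate with n observations summing to S gives posterior Gamma(α+S, β+n).
So α = 123 − 117 = 6 and β = 27 − 19 = 8.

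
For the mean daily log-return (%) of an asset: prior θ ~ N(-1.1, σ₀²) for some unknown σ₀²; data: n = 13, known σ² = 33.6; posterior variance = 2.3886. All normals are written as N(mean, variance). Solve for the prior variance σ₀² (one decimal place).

For the Normal–Normal model with known σ², precisions add: τ_n = τ₀ + n/σ².
So 1/σ₀² = 1/2.3886 − 13/33.6 = 0.418655 − 0.386905 = 0.031750.
Hence σ₀² = 1/0.031750 ≈ 31.5.

σ₀² = 31.5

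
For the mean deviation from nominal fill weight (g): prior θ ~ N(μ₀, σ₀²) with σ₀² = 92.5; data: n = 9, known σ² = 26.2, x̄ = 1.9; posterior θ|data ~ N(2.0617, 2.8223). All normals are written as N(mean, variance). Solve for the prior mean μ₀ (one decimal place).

The posterior mean is a precision-weighted average: μ_n = (τ₀μ₀ + τ_data·x̄)/(τ₀+τ_data), with τ₀=1/σ₀² and τ_data=n/σ².
Here τ₀ = 1/92.5 = 0.010811 and τ_data = 9/26.2 = 0.343511, so τ_n = 0.354322.
Rearranging for μ₀: μ₀ = (μ_n·τ_n − τ_data·x̄)/τ₀ = (2.0617·0.354322 − 0.343511·1.9) / 0.010811 = 0.077835/0.010811 ≈ 7.2.

μ₀ = 7.2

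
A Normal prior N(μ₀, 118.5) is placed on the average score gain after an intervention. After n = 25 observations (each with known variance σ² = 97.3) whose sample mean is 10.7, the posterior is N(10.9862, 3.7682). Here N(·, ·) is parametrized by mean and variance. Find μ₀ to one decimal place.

μ₀ = 19.7

The posterior mean is a precision-weighted average: μ_n = (τ₀μ₀ + τ_data·x̄)/(τ₀+τ_data), with τ₀=1/σ₀² and τ_data=n/σ².
Here τ₀ = 1/118.5 = 0.008439 and τ_data = 25/97.3 = 0.256937, so τ_n = 0.265376.
Rearranging for μ₀: μ₀ = (μ_n·τ_n − τ_data·x̄)/τ₀ = (10.9862·0.265376 − 0.256937·10.7) / 0.008439 = 0.166248/0.008439 ≈ 19.7.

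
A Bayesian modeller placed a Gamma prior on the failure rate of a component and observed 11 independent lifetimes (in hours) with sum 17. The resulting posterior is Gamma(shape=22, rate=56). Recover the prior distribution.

For an exponential likelihood with a Gamma(α, β) prior on the rate, n observations with total T give posterior Gamma(α+n, β+T).
So α = 22 − 11 = 11 and β = 56 − 17 = 39.

Gamma(shape=11, rate=39)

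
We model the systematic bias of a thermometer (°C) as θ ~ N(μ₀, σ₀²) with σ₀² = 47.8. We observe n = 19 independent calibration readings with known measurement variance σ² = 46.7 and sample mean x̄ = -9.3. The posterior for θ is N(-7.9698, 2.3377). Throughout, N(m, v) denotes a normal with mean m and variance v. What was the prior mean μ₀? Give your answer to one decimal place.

With known observation variance, the Normal–Normal posterior has precision τ_n = τ₀ + n/σ² and mean μ_n = (τ₀μ₀ + (n/σ²)x̄)/τ_n.
Here τ₀ = 1/47.8 = 0.020921 and τ_data = 19/46.7 = 0.406852, so τ_n = 0.427773.
Rearranging for μ₀: μ₀ = (μ_n·τ_n − τ_data·x̄)/τ₀ = (-7.9698·0.427773 − 0.406852·-9.3) / 0.020921 = 0.374458/0.020921 ≈ 17.9.

μ₀ = 17.9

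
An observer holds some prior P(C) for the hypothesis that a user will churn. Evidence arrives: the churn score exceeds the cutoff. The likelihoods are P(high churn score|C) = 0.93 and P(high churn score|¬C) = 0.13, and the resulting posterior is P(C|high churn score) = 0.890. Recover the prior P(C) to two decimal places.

In odds form, posterior odds = prior odds × likelihood ratio, so prior odds = posterior odds ÷ LR.
Posterior odds = 0.890/(1−0.890) = 8.0909. LR = 0.93/0.13 = 7.1538.
Prior odds = 8.0909/7.1538 = 1.1310, so P(C) = 1.1310/(1+1.1310) ≈ 0.53.

P(C) = 0.53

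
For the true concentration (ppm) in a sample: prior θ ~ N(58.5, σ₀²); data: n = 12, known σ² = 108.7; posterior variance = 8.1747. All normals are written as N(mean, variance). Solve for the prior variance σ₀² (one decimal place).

σ₀² = 83.8

For the Normal–Normal model with known σ², precisions add: τ_n = τ₀ + n/σ².
So 1/σ₀² = 1/8.1747 − 12/108.7 = 0.122329 − 0.110396 = 0.011933.
Hence σ₀² = 1/0.011933 ≈ 83.8.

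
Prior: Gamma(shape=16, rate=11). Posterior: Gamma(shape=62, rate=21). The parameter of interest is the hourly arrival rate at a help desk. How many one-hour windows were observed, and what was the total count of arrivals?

n = 10 one-hour windows with total 46 arrivals

A Gamma(α, β) prior (rate parametrization) on a Poisson rate with n observations summing to S gives posterior Gamma(α+S, β+n).
Matching: Σxᵢ = 62 − 16 = 46 and n = 21 − 11 = 10.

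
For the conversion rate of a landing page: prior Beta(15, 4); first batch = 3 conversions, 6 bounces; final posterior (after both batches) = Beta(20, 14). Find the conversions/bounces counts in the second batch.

Because Beta–binomial updating is additive in the counts, the combined data contributed (α_post−α_prior, β_post−β_prior) successes and failures.
Total across both batches: 20−15=5 conversions, 14−4=10 bounces.
Subtract the first batch: 5−3=2 conversions and 10−6=4 bounces.

2 conversions and 4 bounces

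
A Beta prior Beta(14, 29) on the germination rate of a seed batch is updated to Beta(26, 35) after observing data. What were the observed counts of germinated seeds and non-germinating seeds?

Beta is conjugate to the binomial likelihood: posterior = Beta(α+s, β+f).
Match parameters: s=26−14=12, f=35−29=6.

12 germinated seeds and 6 non-germinating seeds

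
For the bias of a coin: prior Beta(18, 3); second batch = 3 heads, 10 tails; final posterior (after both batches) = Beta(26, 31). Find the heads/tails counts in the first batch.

5 heads and 18 tails

Because Beta–binomial updating is additive in the counts, the combined data contributed (α_post−α_prior, β_post−β_prior) successes and failures.
Total across both batches: 26−18=8 heads, 31−3=28 tails.
Subtract the second batch: 8−3=5 heads and 28−10=18 tails.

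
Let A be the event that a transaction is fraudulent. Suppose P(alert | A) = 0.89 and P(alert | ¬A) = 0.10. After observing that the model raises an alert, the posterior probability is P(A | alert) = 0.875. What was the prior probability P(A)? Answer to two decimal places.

In odds form, posterior odds = prior odds × likelihood ratio, so prior odds = posterior odds ÷ LR.
Posterior odds = 0.875/(1−0.875) = 7.0000. LR = 0.89/0.10 = 8.9000.
Prior odds = 7.0000/8.9000 = 0.7865, so P(A) = 0.7865/(1+0.7865) ≈ 0.44.

P(A) = 0.44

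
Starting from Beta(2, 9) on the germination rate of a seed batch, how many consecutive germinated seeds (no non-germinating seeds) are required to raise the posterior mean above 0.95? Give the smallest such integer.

k = 170

After k germinated seeds and 0 non-germinating seeds the posterior is Beta(2+k, 9), with mean (2+k)/(2+9+k).
Set (2+k)/(11+k) > 0.95 and solve: k > (0.95·11 − 2)/(1 − 0.95) = 169.000.
The smallest integer exceeding 169.000 is 170, and checking k=170: (172)/(181) = 0.9503 > 0.95.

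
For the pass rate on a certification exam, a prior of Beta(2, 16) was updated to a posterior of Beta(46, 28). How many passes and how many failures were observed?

44 passes and 12 failures

Beta is conjugate to the binomial likelihood: posterior = Beta(α+s, β+f).
Match parameters: s=46−2=44, f=28−16=12.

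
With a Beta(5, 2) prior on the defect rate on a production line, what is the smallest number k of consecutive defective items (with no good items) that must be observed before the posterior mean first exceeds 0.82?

After k defective items and 0 good items the posterior is Beta(5+k, 2), with mean (5+k)/(5+2+k).
Set (5+k)/(7+k) > 0.82 and solve: k > (0.82·7 − 5)/(1 − 0.82) = 4.111.
The smallest integer exceeding 4.111 is 5, and checking k=5: (10)/(12) = 0.8333 > 0.82.

k = 5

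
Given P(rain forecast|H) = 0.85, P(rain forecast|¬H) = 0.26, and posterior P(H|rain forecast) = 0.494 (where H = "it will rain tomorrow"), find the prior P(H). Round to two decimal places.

In odds form, posterior odds = prior odds × likelihood ratio, so prior odds = posterior odds ÷ LR.
Posterior odds = 0.494/(1−0.494) = 0.9763. LR = 0.85/0.26 = 3.2692.
Prior odds = 0.9763/3.2692 = 0.2986, so P(H) = 0.2986/(1+0.2986) ≈ 0.23.

P(H) = 0.23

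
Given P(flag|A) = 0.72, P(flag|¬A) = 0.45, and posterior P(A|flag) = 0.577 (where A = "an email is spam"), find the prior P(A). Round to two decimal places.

P(A) = 0.46

Bayes' rule in odds form gives O(A|E) = O(A)·[P(E|A)/P(E|¬A)], hence O(A) = O(A|E)/LR.
Posterior odds = 0.577/(1−0.577) = 1.3641. LR = 0.72/0.45 = 1.6000.
Prior odds = 1.3641/1.6000 = 0.8526, so P(A) = 0.8526/(1+0.8526) ≈ 0.46.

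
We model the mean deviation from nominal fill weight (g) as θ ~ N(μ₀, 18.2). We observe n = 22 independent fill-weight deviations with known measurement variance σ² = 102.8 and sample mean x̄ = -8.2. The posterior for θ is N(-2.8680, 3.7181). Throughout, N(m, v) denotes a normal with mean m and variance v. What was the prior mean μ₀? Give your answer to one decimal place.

μ₀ = 17.9

The posterior mean is a precision-weighted average: μ_n = (τ₀μ₀ + τ_data·x̄)/(τ₀+τ_data), with τ₀=1/σ₀² and τ_data=n/σ².
Here τ₀ = 1/18.2 = 0.054945 and τ_data = 22/102.8 = 0.214008, so τ_n = 0.268953.
Rearranging for μ₀: μ₀ = (μ_n·τ_n − τ_data·x̄)/τ₀ = (-2.8680·0.268953 − 0.214008·-8.2) / 0.054945 = 0.983508/0.054945 ≈ 17.9.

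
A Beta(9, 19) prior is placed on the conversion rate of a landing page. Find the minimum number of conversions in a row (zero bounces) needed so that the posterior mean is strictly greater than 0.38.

After k conversions and 0 bounces the posterior is Beta(9+k, 19), with mean (9+k)/(9+19+k).
Set (9+k)/(28+k) > 0.38 and solve: k > (0.38·28 − 9)/(1 − 0.38) = 2.645.
The smallest integer exceeding 2.645 is 3, and checking k=3: (12)/(31) = 0.3871 > 0.38.

k = 3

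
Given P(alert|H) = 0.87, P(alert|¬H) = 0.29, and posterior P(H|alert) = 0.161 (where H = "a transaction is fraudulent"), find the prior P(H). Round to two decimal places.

P(H) = 0.06

In odds form, posterior odds = prior odds × likelihood ratio, so prior odds = posterior odds ÷ LR.
Posterior odds = 0.161/(1−0.161) = 0.1919. LR = 0.87/0.29 = 3.0000.
Prior odds = 0.1919/3.0000 = 0.0640, so P(H) = 0.0640/(1+0.0640) ≈ 0.06.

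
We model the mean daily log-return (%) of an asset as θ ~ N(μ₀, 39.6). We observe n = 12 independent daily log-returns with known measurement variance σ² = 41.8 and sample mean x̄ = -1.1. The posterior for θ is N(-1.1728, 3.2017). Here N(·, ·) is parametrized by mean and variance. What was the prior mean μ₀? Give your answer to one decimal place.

The posterior mean is a precision-weighted average: μ_n = (τ₀μ₀ + τ_data·x̄)/(τ₀+τ_data), with τ₀=1/σ₀² and τ_data=n/σ².
Here τ₀ = 1/39.6 = 0.025253 and τ_data = 12/41.8 = 0.287081, so τ_n = 0.312334.
Rearranging for μ₀: μ₀ = (μ_n·τ_n − τ_data·x̄)/τ₀ = (-1.1728·0.312334 − 0.287081·-1.1) / 0.025253 = -0.050516/0.025253 ≈ -2.0.

μ₀ = -2.0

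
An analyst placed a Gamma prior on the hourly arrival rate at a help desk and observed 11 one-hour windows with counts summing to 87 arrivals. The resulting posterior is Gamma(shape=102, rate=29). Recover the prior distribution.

A Gamma(α, β) prior (rate parametrization) on a Poisson rate with n observations summing to S gives posterior Gamma(α+S, β+n).
So α = 102 − 87 = 15 and β = 29 − 11 = 18.

Gamma(shape=15, rate=18)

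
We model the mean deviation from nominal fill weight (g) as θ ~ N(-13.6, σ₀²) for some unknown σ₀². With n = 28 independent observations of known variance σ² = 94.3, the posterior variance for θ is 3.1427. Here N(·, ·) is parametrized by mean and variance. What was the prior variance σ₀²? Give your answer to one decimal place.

σ₀² = 47.0

Posterior precision equals prior precision plus data precision: 1/σ_n² = 1/σ₀² + n/σ².
So 1/σ₀² = 1/3.1427 − 28/94.3 = 0.318198 − 0.296925 = 0.021273.
Hence σ₀² = 1/0.021273 ≈ 47.0.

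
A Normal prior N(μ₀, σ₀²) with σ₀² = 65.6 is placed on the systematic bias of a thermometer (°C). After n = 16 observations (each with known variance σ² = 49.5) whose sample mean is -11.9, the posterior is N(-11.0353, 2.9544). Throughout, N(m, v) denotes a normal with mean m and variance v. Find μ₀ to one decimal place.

The posterior mean is a precision-weighted average: μ_n = (τ₀μ₀ + τ_data·x̄)/(τ₀+τ_data), with τ₀=1/σ₀² and τ_data=n/σ².
Here τ₀ = 1/65.6 = 0.015244 and τ_data = 16/49.5 = 0.323232, so τ_n = 0.338476.
Rearranging for μ₀: μ₀ = (μ_n·τ_n − τ_data·x̄)/τ₀ = (-11.0353·0.338476 − 0.323232·-11.9) / 0.015244 = 0.111277/0.015244 ≈ 7.3.

μ₀ = 7.3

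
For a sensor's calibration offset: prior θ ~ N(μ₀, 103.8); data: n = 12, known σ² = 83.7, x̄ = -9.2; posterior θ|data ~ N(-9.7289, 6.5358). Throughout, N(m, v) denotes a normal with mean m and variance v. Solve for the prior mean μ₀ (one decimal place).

μ₀ = -17.6

The posterior mean is a precision-weighted average: μ_n = (τ₀μ₀ + τ_data·x̄)/(τ₀+τ_data), with τ₀=1/σ₀² and τ_data=n/σ².
Here τ₀ = 1/103.8 = 0.009634 and τ_data = 12/83.7 = 0.143369, so τ_n = 0.153003.
Rearranging for μ₀: μ₀ = (μ_n·τ_n − τ_data·x̄)/τ₀ = (-9.7289·0.153003 − 0.143369·-9.2) / 0.009634 = -0.169556/0.009634 ≈ -17.6.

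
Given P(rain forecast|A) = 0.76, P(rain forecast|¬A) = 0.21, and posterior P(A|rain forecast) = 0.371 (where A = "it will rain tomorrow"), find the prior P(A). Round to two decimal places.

In odds form, posterior odds = prior odds × likelihood ratio, so prior odds = posterior odds ÷ LR.
Posterior odds = 0.371/(1−0.371) = 0.5898. LR = 0.76/0.21 = 3.6190.
Prior odds = 0.5898/3.6190 = 0.1630, so P(A) = 0.1630/(1+0.1630) ≈ 0.14.

P(A) = 0.14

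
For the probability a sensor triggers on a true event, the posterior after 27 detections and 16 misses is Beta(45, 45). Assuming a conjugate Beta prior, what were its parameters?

Beta(18, 29)

A Beta(α, β) prior with s successes and f failures in binomial data gives a Beta(α+s, β+f) posterior.
So α = 45 − 27 = 18 and β = 45 − 16 = 29.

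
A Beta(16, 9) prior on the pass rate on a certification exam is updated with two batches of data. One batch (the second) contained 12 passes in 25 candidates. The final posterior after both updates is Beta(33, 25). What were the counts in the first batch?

5 passes and 3 failures

Sequential conjugate updates are equivalent to a single update on the pooled data, so total successes = posterior α − prior α and total failures = posterior β − prior β.
Total across both batches: 33−16=17 passes, 25−9=16 failures.
Subtract the second batch: 17−12=5 passes and 16−13=3 failures.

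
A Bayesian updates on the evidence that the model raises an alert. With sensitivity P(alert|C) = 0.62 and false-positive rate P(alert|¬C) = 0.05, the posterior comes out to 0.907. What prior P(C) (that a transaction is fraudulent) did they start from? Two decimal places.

P(C) = 0.44

Bayes' rule in odds form gives O(C|E) = O(C)·[P(E|C)/P(E|¬C)], hence O(C) = O(C|E)/LR.
Posterior odds = 0.907/(1−0.907) = 9.7527. LR = 0.62/0.05 = 12.4000.
Prior odds = 9.7527/12.4000 = 0.7865, so P(C) = 0.7865/(1+0.7865) ≈ 0.44.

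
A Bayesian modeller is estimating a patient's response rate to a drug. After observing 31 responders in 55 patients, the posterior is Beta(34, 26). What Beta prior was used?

Beta(3, 2)

Under Beta–binomial conjugacy the posterior parameters are (α+s, β+f).
Subtract the data counts: 34−31=3, 26−24=2.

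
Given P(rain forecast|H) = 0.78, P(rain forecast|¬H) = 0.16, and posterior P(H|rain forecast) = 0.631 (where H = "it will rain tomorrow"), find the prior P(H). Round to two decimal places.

P(H) = 0.26

Bayes' rule in odds form gives O(H|E) = O(H)·[P(E|H)/P(E|¬H)], hence O(H) = O(H|E)/LR.
Posterior odds = 0.631/(1−0.631) = 1.7100. LR = 0.78/0.16 = 4.8750.
Prior odds = 1.7100/4.8750 = 0.3508, so P(H) = 0.3508/(1+0.3508) ≈ 0.26.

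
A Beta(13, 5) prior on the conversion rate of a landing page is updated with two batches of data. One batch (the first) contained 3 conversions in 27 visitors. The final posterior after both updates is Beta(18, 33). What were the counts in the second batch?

2 conversions and 4 bounces

Sequential conjugate updates are equivalent to a single update on the pooled data, so total successes = posterior α − prior α and total failures = posterior β − prior β.
Total across both batches: 18−13=5 conversions, 33−5=28 bounces.
Subtract the first batch: 5−3=2 conversions and 28−24=4 bounces.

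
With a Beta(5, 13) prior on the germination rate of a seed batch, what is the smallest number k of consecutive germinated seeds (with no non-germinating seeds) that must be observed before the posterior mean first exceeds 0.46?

k = 7

After k germinated seeds and 0 non-germinating seeds the posterior is Beta(5+k, 13), with mean (5+k)/(5+13+k).
Set (5+k)/(18+k) > 0.46 and solve: k > (0.46·18 − 5)/(1 − 0.46) = 6.074.
The smallest integer exceeding 6.074 is 7.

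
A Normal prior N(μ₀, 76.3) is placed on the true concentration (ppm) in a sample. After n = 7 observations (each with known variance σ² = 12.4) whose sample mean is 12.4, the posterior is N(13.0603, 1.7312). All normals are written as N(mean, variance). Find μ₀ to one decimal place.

μ₀ = 41.5

The posterior mean is a precision-weighted average: μ_n = (τ₀μ₀ + τ_data·x̄)/(τ₀+τ_data), with τ₀=1/σ₀² and τ_data=n/σ².
Here τ₀ = 1/76.3 = 0.013106 and τ_data = 7/12.4 = 0.564516, so τ_n = 0.577622.
Rearranging for μ₀: μ₀ = (μ_n·τ_n − τ_data·x̄)/τ₀ = (13.0603·0.577622 − 0.564516·12.4) / 0.013106 = 0.543918/0.013106 ≈ 41.5.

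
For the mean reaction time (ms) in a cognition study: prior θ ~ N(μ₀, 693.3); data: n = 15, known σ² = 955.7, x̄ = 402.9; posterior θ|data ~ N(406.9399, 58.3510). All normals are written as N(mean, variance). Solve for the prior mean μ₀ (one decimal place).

The posterior mean is a precision-weighted average: μ_n = (τ₀μ₀ + τ_data·x̄)/(τ₀+τ_data), with τ₀=1/σ₀² and τ_data=n/σ².
Here τ₀ = 1/693.3 = 0.001442 and τ_data = 15/955.7 = 0.015695, so τ_n = 0.017137.
Rearranging for μ₀: μ₀ = (μ_n·τ_n − τ_data·x̄)/τ₀ = (406.9399·0.017137 − 0.015695·402.9) / 0.001442 = 0.650214/0.001442 ≈ 450.9.

μ₀ = 450.9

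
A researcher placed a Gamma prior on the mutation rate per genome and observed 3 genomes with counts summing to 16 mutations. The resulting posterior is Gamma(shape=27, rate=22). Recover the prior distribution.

A Gamma(α, β) prior (rate parametrization) on a Poisson rate with n observations summing to S gives posterior Gamma(α+S, β+n).
So α = 27 − 16 = 11 and β = 22 − 3 = 19.

Gamma(shape=11, rate=19)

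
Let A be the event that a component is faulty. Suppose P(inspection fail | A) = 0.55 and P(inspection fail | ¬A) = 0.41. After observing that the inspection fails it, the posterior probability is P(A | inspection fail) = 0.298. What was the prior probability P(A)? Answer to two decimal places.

P(A) = 0.24

Bayes' rule in odds form gives O(A|E) = O(A)·[P(E|A)/P(E|¬A)], hence O(A) = O(A|E)/LR.
Posterior odds = 0.298/(1−0.298) = 0.4245. LR = 0.55/0.41 = 1.3415.
Prior odds = 0.4245/1.3415 = 0.3164, so P(A) = 0.3164/(1+0.3164) ≈ 0.24.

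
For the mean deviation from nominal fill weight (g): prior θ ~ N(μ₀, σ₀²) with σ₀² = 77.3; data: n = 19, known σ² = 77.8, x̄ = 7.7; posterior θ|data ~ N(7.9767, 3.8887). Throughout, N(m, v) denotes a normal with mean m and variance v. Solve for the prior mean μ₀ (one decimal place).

The posterior mean is a precision-weighted average: μ_n = (τ₀μ₀ + τ_data·x̄)/(τ₀+τ_data), with τ₀=1/σ₀² and τ_data=n/σ².
Here τ₀ = 1/77.3 = 0.012937 and τ_data = 19/77.8 = 0.244216, so τ_n = 0.257153.
Rearranging for μ₀: μ₀ = (μ_n·τ_n − τ_data·x̄)/τ₀ = (7.9767·0.257153 − 0.244216·7.7) / 0.012937 = 0.170769/0.012937 ≈ 13.2.

μ₀ = 13.2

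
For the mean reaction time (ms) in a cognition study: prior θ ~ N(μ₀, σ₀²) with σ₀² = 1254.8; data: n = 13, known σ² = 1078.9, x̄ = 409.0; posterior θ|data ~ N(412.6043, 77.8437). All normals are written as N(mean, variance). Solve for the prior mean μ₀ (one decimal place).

With known observation variance, the Normal–Normal posterior has precision τ_n = τ₀ + n/σ² and mean μ_n = (τ₀μ₀ + (n/σ²)x̄)/τ_n.
Here τ₀ = 1/1254.8 = 0.000797 and τ_data = 13/1078.9 = 0.012049, so τ_n = 0.012846.
Rearranging for μ₀: μ₀ = (μ_n·τ_n − τ_data·x̄)/τ₀ = (412.6043·0.012846 − 0.012049·409.0) / 0.000797 = 0.372274/0.000797 ≈ 467.1.

μ₀ = 467.1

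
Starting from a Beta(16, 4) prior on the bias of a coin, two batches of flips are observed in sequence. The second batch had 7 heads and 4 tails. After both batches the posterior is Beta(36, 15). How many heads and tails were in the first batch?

13 heads and 7 tails

Because Beta–binomial updating is additive in the counts, the combined data contributed (α_post−α_prior, β_post−β_prior) successes and failures.
Total across both batches: 36−16=20 heads, 15−4=11 tails.
Subtract the second batch: 20−7=13 heads and 11−4=7 tails.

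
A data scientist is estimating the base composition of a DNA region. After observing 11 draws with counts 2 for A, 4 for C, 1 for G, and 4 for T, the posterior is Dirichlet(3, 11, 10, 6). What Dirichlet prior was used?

Dirichlet(1, 7, 9, 2)

For a Dirichlet(α) prior with multinomial counts c, the posterior is Dirichlet(α + c) componentwise.
Subtract each count from the matching posterior parameter: 3−2=1, 11−4=7, 10−1=9, 6−4=2.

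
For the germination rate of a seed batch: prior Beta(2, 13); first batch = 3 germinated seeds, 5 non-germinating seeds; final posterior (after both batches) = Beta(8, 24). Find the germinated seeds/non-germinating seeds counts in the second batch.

3 germinated seeds and 6 non-germinating seeds

Sequential conjugate updates are equivalent to a single update on the pooled data, so total successes = posterior α − prior α and total failures = posterior β − prior β.
Total across both batches: 8−2=6 germinated seeds, 24−13=11 non-germinating seeds.
Subtract the first batch: 6−3=3 germinated seeds and 11−5=6 non-germinating seeds.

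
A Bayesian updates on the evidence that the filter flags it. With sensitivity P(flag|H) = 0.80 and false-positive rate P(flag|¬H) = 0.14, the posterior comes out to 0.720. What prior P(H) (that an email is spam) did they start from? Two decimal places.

P(H) = 0.31

Bayes' rule in odds form gives O(H|E) = O(H)·[P(E|H)/P(E|¬H)], hence O(H) = O(H|E)/LR.
Posterior odds = 0.720/(1−0.720) = 2.5714. LR = 0.80/0.14 = 5.7143.
Prior odds = 2.5714/5.7143 = 0.4500, so P(H) = 0.4500/(1+0.4500) ≈ 0.31.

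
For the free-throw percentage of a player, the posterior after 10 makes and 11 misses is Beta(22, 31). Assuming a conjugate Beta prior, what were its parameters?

Beta(12, 20)

A Beta(a, b) prior with s successes and f failures in binomial data gives a Beta(a+s, b+f) posterior.
Subtract the data counts: 22−10=12, 31−11=20.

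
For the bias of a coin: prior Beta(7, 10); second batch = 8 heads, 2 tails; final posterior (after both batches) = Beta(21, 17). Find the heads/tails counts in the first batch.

Because Beta–binomial updating is additive in the counts, the combined data contributed (α_post−α_prior, β_post−β_prior) successes and failures.
Total across both batches: 21−7=14 heads, 17−10=7 tails.
Subtract the second batch: 14−8=6 heads and 7−2=5 tails.

6 heads and 5 tails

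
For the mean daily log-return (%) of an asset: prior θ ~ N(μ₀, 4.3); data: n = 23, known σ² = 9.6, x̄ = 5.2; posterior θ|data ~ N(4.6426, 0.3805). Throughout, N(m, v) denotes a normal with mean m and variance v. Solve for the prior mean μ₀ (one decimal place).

μ₀ = -1.1

With known observation variance, the Normal–Normal posterior has precision τ_n = τ₀ + n/σ² and mean μ_n = (τ₀μ₀ + (n/σ²)x̄)/τ_n.
Here τ₀ = 1/4.3 = 0.232558 and τ_data = 23/9.6 = 2.395833, so τ_n = 2.628391.
Rearranging for μ₀: μ₀ = (μ_n·τ_n − τ_data·x̄)/τ₀ = (4.6426·2.628391 − 2.395833·5.2) / 0.232558 = -0.255764/0.232558 ≈ -1.1.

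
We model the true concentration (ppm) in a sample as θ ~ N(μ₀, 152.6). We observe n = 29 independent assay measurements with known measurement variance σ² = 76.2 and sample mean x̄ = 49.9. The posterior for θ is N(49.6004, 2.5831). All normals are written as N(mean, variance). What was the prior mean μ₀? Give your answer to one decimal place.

With known observation variance, the Normal–Normal posterior has precision τ_n = τ₀ + n/σ² and mean μ_n = (τ₀μ₀ + (n/σ²)x̄)/τ_n.
Here τ₀ = 1/152.6 = 0.006553 and τ_data = 29/76.2 = 0.380577, so τ_n = 0.387130.
Rearranging for μ₀: μ₀ = (μ_n·τ_n − τ_data·x̄)/τ₀ = (49.6004·0.387130 − 0.380577·49.9) / 0.006553 = 0.211011/0.006553 ≈ 32.2.

μ₀ = 32.2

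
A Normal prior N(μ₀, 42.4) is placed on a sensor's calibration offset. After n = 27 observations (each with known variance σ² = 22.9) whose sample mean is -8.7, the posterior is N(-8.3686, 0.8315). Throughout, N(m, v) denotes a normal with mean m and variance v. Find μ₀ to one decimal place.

μ₀ = 8.2

With known observation variance, the Normal–Normal posterior has precision τ_n = τ₀ + n/σ² and mean μ_n = (τ₀μ₀ + (n/σ²)x̄)/τ_n.
Here τ₀ = 1/42.4 = 0.023585 and τ_data = 27/22.9 = 1.179039, so τ_n = 1.202624.
Rearranging for μ₀: μ₀ = (μ_n·τ_n − τ_data·x̄)/τ₀ = (-8.3686·1.202624 − 1.179039·-8.7) / 0.023585 = 0.193360/0.023585 ≈ 8.2.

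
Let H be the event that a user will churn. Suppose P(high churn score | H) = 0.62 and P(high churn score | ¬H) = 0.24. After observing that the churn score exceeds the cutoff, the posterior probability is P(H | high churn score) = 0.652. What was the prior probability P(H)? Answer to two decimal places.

P(H) = 0.42

In odds form, posterior odds = prior odds × likelihood ratio, so prior odds = posterior odds ÷ LR.
Posterior odds = 0.652/(1−0.652) = 1.8736. LR = 0.62/0.24 = 2.5833.
Prior odds = 1.8736/2.5833 = 0.7253, so P(H) = 0.7253/(1+0.7253) ≈ 0.42.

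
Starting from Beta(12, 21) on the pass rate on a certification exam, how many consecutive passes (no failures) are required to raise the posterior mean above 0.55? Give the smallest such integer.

k = 14

After k passes and 0 failures the posterior is Beta(12+k, 21), with mean (12+k)/(12+21+k).
Set (12+k)/(33+k) > 0.55 and solve: k > (0.55·33 − 12)/(1 − 0.55) = 13.667.
The smallest integer exceeding 13.667 is 14, and checking k=14: (26)/(47) = 0.5532 > 0.55.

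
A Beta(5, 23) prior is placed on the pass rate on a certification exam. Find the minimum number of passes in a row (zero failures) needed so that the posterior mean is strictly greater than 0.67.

k = 42

After k passes and 0 failures the posterior is Beta(5+k, 23), with mean (5+k)/(5+23+k).
Set (5+k)/(28+k) > 0.67 and solve: k > (0.67·28 − 5)/(1 − 0.67) = 41.697.
The smallest integer exceeding 41.697 is 42.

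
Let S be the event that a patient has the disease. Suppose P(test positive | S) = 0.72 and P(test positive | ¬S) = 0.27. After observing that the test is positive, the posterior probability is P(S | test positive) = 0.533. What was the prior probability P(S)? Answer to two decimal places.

P(S) = 0.30

In odds form, posterior odds = prior odds × likelihood ratio, so prior odds = posterior odds ÷ LR.
Posterior odds = 0.533/(1−0.533) = 1.1413. LR = 0.72/0.27 = 2.6667.
Prior odds = 1.1413/2.6667 = 0.4280, so P(S) = 0.4280/(1+0.4280) ≈ 0.30.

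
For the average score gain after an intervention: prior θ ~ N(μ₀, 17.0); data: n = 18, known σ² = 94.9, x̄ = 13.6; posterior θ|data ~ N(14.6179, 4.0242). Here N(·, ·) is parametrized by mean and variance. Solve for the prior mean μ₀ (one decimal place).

With known observation variance, the Normal–Normal posterior has precision τ_n = τ₀ + n/σ² and mean μ_n = (τ₀μ₀ + (n/σ²)x̄)/τ_n.
Here τ₀ = 1/17.0 = 0.058824 and τ_data = 18/94.9 = 0.189673, so τ_n = 0.248497.
Rearranging for μ₀: μ₀ = (μ_n·τ_n − τ_data·x̄)/τ₀ = (14.6179·0.248497 − 0.189673·13.6) / 0.058824 = 1.052951/0.058824 ≈ 17.9.

μ₀ = 17.9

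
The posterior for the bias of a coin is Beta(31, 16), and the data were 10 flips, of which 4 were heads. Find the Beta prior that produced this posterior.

Beta(27, 10)

Under Beta–binomial conjugacy the posterior parameters are (α+s, β+f).
Subtract the data counts: 31−4=27, 16−6=10.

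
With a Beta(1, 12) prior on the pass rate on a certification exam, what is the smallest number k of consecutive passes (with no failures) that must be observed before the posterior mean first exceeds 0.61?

k = 18

After k passes and 0 failures the posterior is Beta(1+k, 12), with mean (1+k)/(1+12+k).
Set (1+k)/(13+k) > 0.61 and solve: k > (0.61·13 − 1)/(1 − 0.61) = 17.769.
The smallest integer exceeding 17.769 is 18.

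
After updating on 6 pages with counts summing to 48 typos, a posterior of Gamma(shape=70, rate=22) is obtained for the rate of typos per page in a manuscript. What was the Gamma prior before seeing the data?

Gamma(shape=22, rate=16)

Gamma–Poisson conjugacy: posterior shape = α + Σxᵢ, posterior rate = β + n.
So α = 70 − 48 = 22 and β = 22 − 6 = 16.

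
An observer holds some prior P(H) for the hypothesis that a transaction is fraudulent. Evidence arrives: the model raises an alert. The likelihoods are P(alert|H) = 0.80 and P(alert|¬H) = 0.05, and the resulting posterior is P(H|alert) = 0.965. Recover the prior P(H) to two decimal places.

Bayes' rule in odds form gives O(H|E) = O(H)·[P(E|H)/P(E|¬H)], hence O(H) = O(H|E)/LR.
Posterior odds = 0.965/(1−0.965) = 27.5714. LR = 0.80/0.05 = 16.0000.
Prior odds = 27.5714/16.0000 = 1.7232, so P(H) = 1.7232/(1+1.7232) ≈ 0.63.

P(H) = 0.63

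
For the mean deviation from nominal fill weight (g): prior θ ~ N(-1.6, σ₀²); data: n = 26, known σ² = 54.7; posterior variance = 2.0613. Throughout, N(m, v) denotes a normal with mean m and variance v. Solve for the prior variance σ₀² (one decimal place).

Posterior precision equals prior precision plus data precision: 1/σ_n² = 1/σ₀² + n/σ².
So 1/σ₀² = 1/2.0613 − 26/54.7 = 0.485131 − 0.475320 = 0.009811.
Hence σ₀² = 1/0.009811 ≈ 101.9.

σ₀² = 101.9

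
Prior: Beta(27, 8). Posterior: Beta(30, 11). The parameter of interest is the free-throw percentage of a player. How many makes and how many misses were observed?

3 makes and 3 misses

Under Beta–binomial conjugacy the posterior parameters are (a+s, b+f).
So s = 30 − 27 = 3 and f = 11 − 8 = 3.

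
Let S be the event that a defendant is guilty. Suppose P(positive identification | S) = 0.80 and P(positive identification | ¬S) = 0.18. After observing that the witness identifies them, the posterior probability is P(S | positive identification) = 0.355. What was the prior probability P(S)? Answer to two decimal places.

P(S) = 0.11

Bayes' rule in odds form gives O(S|E) = O(S)·[P(E|S)/P(E|¬S)], hence O(S) = O(S|E)/LR.
Posterior odds = 0.355/(1−0.355) = 0.5504. LR = 0.80/0.18 = 4.4444.
Prior odds = 0.5504/4.4444 = 0.1238, so P(S) = 0.1238/(1+0.1238) ≈ 0.11.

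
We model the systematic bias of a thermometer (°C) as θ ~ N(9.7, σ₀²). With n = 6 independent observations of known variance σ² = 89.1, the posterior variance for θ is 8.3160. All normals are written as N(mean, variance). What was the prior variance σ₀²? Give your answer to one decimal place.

For the Normal–Normal model with known σ², precisions add: τ_n = τ₀ + n/σ².
So 1/σ₀² = 1/8.3160 − 6/89.1 = 0.120250 − 0.067340 = 0.052910.
Hence σ₀² = 1/0.052910 ≈ 18.9.

σ₀² = 18.9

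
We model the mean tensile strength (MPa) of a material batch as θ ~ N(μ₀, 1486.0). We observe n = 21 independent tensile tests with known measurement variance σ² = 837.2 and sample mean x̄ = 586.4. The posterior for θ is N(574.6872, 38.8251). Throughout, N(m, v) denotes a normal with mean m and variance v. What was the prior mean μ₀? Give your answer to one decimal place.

μ₀ = 138.1

The posterior mean is a precision-weighted average: μ_n = (τ₀μ₀ + τ_data·x̄)/(τ₀+τ_data), with τ₀=1/σ₀² and τ_data=n/σ².
Here τ₀ = 1/1486.0 = 0.000673 and τ_data = 21/837.2 = 0.025084, so τ_n = 0.025757.
Rearranging for μ₀: μ₀ = (μ_n·τ_n − τ_data·x̄)/τ₀ = (574.6872·0.025757 − 0.025084·586.4) / 0.000673 = 0.092961/0.000673 ≈ 138.1.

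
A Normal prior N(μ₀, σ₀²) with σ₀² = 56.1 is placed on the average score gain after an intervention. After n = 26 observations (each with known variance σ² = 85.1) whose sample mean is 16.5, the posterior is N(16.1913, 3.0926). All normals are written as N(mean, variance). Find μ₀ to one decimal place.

The posterior mean is a precision-weighted average: μ_n = (τ₀μ₀ + τ_data·x̄)/(τ₀+τ_data), with τ₀=1/σ₀² and τ_data=n/σ².
Here τ₀ = 1/56.1 = 0.017825 and τ_data = 26/85.1 = 0.305523, so τ_n = 0.323348.
Rearranging for μ₀: μ₀ = (μ_n·τ_n − τ_data·x̄)/τ₀ = (16.1913·0.323348 − 0.305523·16.5) / 0.017825 = 0.194295/0.017825 ≈ 10.9.

μ₀ = 10.9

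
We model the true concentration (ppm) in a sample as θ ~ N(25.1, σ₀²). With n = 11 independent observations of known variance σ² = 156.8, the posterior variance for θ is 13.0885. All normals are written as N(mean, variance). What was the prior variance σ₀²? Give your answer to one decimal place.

σ₀² = 160.0

Posterior precision equals prior precision plus data precision: 1/σ_n² = 1/σ₀² + n/σ².
So 1/σ₀² = 1/13.0885 − 11/156.8 = 0.076403 − 0.070153 = 0.006250.
Hence σ₀² = 1/0.006250 ≈ 160.0.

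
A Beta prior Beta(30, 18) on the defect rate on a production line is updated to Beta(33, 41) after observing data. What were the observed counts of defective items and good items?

3 defective items and 23 good items

A Beta(α, β) prior with s successes and f failures in binomial data gives a Beta(α+s, β+f) posterior.
Match parameters: s=33−30=3, f=41−18=23.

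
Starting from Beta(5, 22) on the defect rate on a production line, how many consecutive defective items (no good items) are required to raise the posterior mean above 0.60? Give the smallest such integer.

k = 29

After k defective items and 0 good items the posterior is Beta(5+k, 22), with mean (5+k)/(5+22+k).
Set (5+k)/(27+k) > 0.60 and solve: k > (0.60·27 − 5)/(1 − 0.60) = 28.000.
The smallest integer exceeding 28.000 is 29, and checking k=29: (34)/(56) = 0.6071 > 0.60.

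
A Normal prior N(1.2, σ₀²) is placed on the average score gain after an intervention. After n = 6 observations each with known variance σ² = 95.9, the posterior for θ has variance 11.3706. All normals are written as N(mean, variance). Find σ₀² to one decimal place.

σ₀² = 39.4

Posterior precision equals prior precision plus data precision: 1/σ_n² = 1/σ₀² + n/σ².
So 1/σ₀² = 1/11.3706 − 6/95.9 = 0.087946 − 0.062565 = 0.025381.
Hence σ₀² = 1/0.025381 ≈ 39.4.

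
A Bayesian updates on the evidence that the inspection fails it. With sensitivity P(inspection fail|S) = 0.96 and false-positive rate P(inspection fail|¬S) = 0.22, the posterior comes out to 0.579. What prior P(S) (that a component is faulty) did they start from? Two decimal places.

Bayes' rule in odds form gives O(S|E) = O(S)·[P(E|S)/P(E|¬S)], hence O(S) = O(S|E)/LR.
Posterior odds = 0.579/(1−0.579) = 1.3753. LR = 0.96/0.22 = 4.3636.
Prior odds = 1.3753/4.3636 = 0.3152, so P(S) = 0.3152/(1+0.3152) ≈ 0.24.

P(S) = 0.24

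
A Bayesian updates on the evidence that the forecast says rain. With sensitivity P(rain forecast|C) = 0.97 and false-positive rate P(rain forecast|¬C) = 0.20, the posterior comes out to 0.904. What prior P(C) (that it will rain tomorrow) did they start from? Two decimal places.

P(C) = 0.66

Bayes' rule in odds form gives O(C|E) = O(C)·[P(E|C)/P(E|¬C)], hence O(C) = O(C|E)/LR.
Posterior odds = 0.904/(1−0.904) = 9.4167. LR = 0.97/0.20 = 4.8500.
Prior odds = 9.4167/4.8500 = 1.9416, so P(C) = 1.9416/(1+1.9416) ≈ 0.66.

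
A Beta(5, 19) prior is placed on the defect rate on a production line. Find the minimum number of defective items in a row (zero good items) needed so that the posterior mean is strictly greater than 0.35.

After k defective items and 0 good items the posterior is Beta(5+k, 19), with mean (5+k)/(5+19+k).
Set (5+k)/(24+k) > 0.35 and solve: k > (0.35·24 − 5)/(1 − 0.35) = 5.231.
The smallest integer exceeding 5.231 is 6, and checking k=6: (11)/(30) = 0.3667 > 0.35.

k = 6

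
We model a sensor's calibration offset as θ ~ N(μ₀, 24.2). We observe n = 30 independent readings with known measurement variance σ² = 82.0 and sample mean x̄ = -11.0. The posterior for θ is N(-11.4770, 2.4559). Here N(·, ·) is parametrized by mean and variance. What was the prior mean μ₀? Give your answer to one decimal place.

μ₀ = -15.7

The posterior mean is a precision-weighted average: μ_n = (τ₀μ₀ + τ_data·x̄)/(τ₀+τ_data), with τ₀=1/σ₀² and τ_data=n/σ².
Here τ₀ = 1/24.2 = 0.041322 and τ_data = 30/82.0 = 0.365854, so τ_n = 0.407176.
Rearranging for μ₀: μ₀ = (μ_n·τ_n − τ_data·x̄)/τ₀ = (-11.4770·0.407176 − 0.365854·-11.0) / 0.041322 = -0.648765/0.041322 ≈ -15.7.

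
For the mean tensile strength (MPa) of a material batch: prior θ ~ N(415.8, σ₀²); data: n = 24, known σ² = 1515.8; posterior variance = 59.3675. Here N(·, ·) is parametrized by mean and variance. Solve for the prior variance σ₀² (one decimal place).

For the Normal–Normal model with known σ², precisions add: τ_n = τ₀ + n/σ².
So 1/σ₀² = 1/59.3675 − 24/1515.8 = 0.016844 − 0.015833 = 0.001011.
Hence σ₀² = 1/0.001011 ≈ 989.1.

σ₀² = 989.1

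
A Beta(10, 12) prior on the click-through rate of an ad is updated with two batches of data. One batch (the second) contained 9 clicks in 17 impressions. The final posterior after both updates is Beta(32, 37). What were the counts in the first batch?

Sequential conjugate updates are equivalent to a single update on the pooled data, so total successes = posterior α − prior α and total failures = posterior β − prior β.
Total across both batches: 32−10=22 clicks, 37−12=25 non-clicks.
Subtract the second batch: 22−9=13 clicks and 25−8=17 non-clicks.

13 clicks and 17 non-clicks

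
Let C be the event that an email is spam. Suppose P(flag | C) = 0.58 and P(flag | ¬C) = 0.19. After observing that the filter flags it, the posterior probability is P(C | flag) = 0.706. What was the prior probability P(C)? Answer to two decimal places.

P(C) = 0.44

Bayes' rule in odds form gives O(C|E) = O(C)·[P(E|C)/P(E|¬C)], hence O(C) = O(C|E)/LR.
Posterior odds = 0.706/(1−0.706) = 2.4014. LR = 0.58/0.19 = 3.0526.
Prior odds = 2.4014/3.0526 = 0.7867, so P(C) = 0.7867/(1+0.7867) ≈ 0.44.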